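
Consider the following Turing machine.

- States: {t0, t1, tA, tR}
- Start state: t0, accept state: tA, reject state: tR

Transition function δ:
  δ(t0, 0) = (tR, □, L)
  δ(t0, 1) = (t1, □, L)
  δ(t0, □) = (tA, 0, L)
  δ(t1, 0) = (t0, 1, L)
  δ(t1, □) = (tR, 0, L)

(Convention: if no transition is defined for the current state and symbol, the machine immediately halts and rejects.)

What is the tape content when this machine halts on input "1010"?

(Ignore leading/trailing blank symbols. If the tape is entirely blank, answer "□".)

Execution trace:
Initial: [t0]1010
Step 1: δ(t0, 1) = (t1, □, L) → [t1]□□010
Step 2: δ(t1, □) = (tR, 0, L) → [tR]□0□010

The machine reaches the reject state tR and halts.

Final tape (ignoring leading/trailing blanks): 0□010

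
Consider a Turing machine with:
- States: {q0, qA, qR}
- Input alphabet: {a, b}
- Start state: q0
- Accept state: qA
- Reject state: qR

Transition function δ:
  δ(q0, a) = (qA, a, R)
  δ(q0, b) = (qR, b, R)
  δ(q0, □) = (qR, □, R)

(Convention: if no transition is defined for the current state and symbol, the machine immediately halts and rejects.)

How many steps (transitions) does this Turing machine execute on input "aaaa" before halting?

Execution trace:
Initial: [q0]aaaa
Step 1: δ(q0, a) = (qA, a, R) → a[qA]aaa

The machine reaches the accept state qA and halts.

The machine executed 1 step before halting.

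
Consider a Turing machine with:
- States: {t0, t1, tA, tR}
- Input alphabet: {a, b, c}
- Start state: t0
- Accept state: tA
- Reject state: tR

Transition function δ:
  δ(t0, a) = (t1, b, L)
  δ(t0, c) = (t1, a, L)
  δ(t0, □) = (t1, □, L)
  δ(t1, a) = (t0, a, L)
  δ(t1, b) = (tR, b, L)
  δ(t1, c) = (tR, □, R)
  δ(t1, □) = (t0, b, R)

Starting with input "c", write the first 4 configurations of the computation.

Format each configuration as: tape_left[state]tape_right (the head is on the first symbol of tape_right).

Transitions applied:
Step 1: δ(t0, c) = (t1, a, L)
Step 2: δ(t1, □) = (t0, b, R)
Step 3: δ(t0, a) = (t1, b, L)

The first 4 configurations are:
[t0]c ⊢ [t1]□a ⊢ b[t0]a ⊢ [t1]bb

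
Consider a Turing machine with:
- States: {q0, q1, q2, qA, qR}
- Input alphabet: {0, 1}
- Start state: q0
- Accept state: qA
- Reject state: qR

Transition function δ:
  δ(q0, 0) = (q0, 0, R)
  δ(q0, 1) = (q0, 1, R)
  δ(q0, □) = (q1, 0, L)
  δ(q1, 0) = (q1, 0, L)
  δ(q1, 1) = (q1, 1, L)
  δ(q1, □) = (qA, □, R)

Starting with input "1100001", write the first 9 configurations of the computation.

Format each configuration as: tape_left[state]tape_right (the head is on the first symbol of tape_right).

Transitions applied:
Step 1: δ(q0, 1) = (q0, 1, R)
Step 2: δ(q0, 1) = (q0, 1, R)
Step 3: δ(q0, 0) = (q0, 0, R)
Step 4: δ(q0, 0) = (q0, 0, R)
Step 5: δ(q0, 0) = (q0, 0, R)
Step 6: δ(q0, 0) = (q0, 0, R)
Step 7: δ(q0, 1) = (q0, 1, R)
Step 8: δ(q0, □) = (q1, 0, L)

The first 9 configurations are:
[q0]1100001 ⊢ 1[q0]100001 ⊢ 11[q0]00001 ⊢ 110[q0]0001 ⊢ 1100[q0]001 ⊢ 11000[q0]01 ⊢ 110000[q0]1 ⊢ 1100001[q0]□ ⊢ 110000[q1]10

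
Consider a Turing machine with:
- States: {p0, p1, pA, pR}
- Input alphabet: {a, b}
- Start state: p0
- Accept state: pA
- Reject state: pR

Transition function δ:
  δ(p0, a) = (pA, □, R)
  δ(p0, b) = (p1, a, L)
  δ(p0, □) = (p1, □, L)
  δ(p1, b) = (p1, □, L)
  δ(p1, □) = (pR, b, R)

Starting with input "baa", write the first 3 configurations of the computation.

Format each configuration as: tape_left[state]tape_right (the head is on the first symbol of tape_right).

Transitions applied:
Step 1: δ(p0, b) = (p1, a, L)
Step 2: δ(p1, □) = (pR, b, R)

The first 3 configurations are:
[p0]baa ⊢ [p1]□aaa ⊢ b[pR]aaa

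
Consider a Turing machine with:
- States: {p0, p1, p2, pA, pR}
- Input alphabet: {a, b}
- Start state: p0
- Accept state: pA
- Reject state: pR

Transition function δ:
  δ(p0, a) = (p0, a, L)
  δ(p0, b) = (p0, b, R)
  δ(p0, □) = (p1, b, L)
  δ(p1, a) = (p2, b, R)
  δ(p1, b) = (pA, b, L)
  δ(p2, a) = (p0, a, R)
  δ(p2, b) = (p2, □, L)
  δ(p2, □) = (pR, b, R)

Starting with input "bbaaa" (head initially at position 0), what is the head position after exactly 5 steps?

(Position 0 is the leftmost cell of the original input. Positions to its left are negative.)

Execution trace (head position shown):
Step 0: [p0]bbaaa  (head at position 0)
Step 1: move right → b[p0]baaa  (head at position 1)
Step 2: move right → bb[p0]aaa  (head at position 2)
Step 3: move left → b[p0]baaa  (head at position 1)
Step 4: move right → bb[p0]aaa  (head at position 2)
Step 5: move left → b[p0]baaa  (head at position 1)

After 5 steps, the head is at position 1.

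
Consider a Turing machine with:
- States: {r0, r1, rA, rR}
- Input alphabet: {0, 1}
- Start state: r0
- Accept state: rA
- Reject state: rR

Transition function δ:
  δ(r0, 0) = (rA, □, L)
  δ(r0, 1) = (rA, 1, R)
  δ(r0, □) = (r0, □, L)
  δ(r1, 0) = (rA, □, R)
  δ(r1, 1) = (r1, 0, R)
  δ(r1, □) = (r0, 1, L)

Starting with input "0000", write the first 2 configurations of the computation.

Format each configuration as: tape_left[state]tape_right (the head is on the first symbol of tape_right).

Transitions applied:
Step 1: δ(r0, 0) = (rA, □, L)

The first 2 configurations are:
[r0]0000 ⊢ [rA]□□000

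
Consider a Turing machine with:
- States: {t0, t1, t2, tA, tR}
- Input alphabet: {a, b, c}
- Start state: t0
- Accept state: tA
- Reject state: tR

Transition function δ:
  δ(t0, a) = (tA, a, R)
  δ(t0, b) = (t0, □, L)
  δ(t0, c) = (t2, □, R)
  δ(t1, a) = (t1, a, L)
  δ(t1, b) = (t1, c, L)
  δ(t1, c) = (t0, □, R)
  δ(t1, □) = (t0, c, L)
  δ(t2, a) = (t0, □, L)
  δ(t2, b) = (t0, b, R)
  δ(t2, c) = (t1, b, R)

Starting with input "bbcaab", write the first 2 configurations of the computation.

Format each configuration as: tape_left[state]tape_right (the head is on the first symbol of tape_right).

Transitions applied:
Step 1: δ(t0, b) = (t0, □, L)

The first 2 configurations are:
[t0]bbcaab ⊢ [t0]□□bcaab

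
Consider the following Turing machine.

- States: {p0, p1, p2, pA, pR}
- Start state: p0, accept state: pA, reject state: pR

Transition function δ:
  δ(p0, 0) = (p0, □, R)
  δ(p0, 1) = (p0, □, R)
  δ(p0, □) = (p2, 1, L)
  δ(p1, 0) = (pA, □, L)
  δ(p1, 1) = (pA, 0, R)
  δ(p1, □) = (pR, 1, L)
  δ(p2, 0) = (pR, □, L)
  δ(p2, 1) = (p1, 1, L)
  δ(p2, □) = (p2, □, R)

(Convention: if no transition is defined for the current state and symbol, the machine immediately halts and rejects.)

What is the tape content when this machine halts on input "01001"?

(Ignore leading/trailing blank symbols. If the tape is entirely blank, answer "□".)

Execution trace:
Initial: [p0]01001
Step 1: δ(p0, 0) = (p0, □, R) → □[p0]1001
Step 2: δ(p0, 1) = (p0, □, R) → □□[p0]001
Step 3: δ(p0, 0) = (p0, □, R) → □□□[p0]01
Step 4: δ(p0, 0) = (p0, □, R) → □□□□[p0]1
Step 5: δ(p0, 1) = (p0, □, R) → □□□□□[p0]□
Step 6: δ(p0, □) = (p2, 1, L) → □□□□[p2]□1
Step 7: δ(p2, □) = (p2, □, R) → □□□□□[p2]1
Step 8: δ(p2, 1) = (p1, 1, L) → □□□□[p1]□1
Step 9: δ(p1, □) = (pR, 1, L) → □□□[pR]□11

The machine reaches the reject state pR and halts.

Final tape (ignoring leading/trailing blanks): 11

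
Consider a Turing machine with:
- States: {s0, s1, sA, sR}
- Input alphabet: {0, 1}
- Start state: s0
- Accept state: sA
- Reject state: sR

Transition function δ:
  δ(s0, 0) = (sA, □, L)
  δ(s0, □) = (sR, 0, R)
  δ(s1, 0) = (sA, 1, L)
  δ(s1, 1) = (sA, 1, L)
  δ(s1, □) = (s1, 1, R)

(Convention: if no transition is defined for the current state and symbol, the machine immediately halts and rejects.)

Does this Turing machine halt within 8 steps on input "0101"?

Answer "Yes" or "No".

Execution trace:
Initial: [s0]0101
Step 1: δ(s0, 0) = (sA, □, L) → [sA]□□101

The machine reaches the accept state sA and halts.
The machine halted after 1 step (within the 8-step bound).

Answer: Yes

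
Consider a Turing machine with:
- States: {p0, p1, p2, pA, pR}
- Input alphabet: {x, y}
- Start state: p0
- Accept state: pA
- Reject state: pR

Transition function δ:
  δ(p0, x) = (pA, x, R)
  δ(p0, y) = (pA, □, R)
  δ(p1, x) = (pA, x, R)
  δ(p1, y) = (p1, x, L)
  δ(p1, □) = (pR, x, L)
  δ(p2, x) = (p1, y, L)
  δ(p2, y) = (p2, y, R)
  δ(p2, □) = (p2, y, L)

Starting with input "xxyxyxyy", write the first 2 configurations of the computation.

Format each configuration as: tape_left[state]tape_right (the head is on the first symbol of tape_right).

Transitions applied:
Step 1: δ(p0, x) = (pA, x, R)

The first 2 configurations are:
[p0]xxyxyxyy ⊢ x[pA]xyxyxyy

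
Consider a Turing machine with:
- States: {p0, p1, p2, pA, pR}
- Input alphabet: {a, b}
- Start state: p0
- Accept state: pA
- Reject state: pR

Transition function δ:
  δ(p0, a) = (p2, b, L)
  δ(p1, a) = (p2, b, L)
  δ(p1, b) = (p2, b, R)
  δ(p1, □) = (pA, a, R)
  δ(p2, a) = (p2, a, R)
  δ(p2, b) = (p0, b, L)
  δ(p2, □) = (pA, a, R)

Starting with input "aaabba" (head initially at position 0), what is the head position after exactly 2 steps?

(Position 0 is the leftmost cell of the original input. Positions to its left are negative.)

Execution trace (head position shown):
Step 0: [p0]aaabba  (head at position 0)
Step 1: move left → [p2]□baabba  (head at position -1)
Step 2: move right → a[pA]baabba  (head at position 0)

After 2 steps, the head is at position 0.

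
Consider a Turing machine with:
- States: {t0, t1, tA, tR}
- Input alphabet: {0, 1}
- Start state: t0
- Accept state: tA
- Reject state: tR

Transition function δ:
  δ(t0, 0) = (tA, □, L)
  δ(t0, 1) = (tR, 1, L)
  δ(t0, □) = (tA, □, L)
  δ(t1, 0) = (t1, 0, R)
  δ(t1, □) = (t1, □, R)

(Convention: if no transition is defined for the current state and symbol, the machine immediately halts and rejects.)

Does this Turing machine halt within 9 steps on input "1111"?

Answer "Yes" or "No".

Execution trace:
Initial: [t0]1111
Step 1: δ(t0, 1) = (tR, 1, L) → [tR]□1111

The machine reaches the reject state tR and halts.
The machine halted after 1 step (within the 9-step bound).

Answer: Yes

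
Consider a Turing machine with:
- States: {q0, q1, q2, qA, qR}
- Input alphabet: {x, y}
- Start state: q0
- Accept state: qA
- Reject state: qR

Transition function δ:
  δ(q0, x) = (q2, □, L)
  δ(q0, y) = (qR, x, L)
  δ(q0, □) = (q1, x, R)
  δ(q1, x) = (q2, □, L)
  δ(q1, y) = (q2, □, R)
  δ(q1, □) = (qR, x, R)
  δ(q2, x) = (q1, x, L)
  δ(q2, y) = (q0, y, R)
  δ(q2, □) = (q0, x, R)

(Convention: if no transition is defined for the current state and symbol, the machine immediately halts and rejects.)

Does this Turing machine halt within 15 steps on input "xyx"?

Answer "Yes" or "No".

Execution trace:
Initial: [q0]xyx
Step 1: δ(q0, x) = (q2, □, L) → [q2]□□yx
Step 2: δ(q2, □) = (q0, x, R) → x[q0]□yx
Step 3: δ(q0, □) = (q1, x, R) → xx[q1]yx
Step 4: δ(q1, y) = (q2, □, R) → xx□[q2]x
Step 5: δ(q2, x) = (q1, x, L) → xx[q1]□x
Step 6: δ(q1, □) = (qR, x, R) → xxx[qR]x

The machine reaches the reject state qR and halts.
The machine halted after 6 steps (within the 15-step bound).

Answer: Yes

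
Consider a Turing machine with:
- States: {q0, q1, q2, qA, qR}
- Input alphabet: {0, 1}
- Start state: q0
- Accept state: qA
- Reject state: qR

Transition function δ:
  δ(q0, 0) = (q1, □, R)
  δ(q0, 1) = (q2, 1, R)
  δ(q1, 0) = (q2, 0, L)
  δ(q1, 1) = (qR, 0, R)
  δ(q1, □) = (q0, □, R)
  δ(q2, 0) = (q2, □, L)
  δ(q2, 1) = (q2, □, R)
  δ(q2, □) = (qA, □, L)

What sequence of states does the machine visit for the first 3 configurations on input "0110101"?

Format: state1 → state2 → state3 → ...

Execution trace:
Initial: [q0]0110101
Step 1: δ(q0, 0) = (q1, □, R) → □[q1]110101
Step 2: δ(q1, 1) = (qR, 0, R) → □0[qR]10101

The machine reaches the reject state qR and halts.

State sequence: q0 → q1 → qR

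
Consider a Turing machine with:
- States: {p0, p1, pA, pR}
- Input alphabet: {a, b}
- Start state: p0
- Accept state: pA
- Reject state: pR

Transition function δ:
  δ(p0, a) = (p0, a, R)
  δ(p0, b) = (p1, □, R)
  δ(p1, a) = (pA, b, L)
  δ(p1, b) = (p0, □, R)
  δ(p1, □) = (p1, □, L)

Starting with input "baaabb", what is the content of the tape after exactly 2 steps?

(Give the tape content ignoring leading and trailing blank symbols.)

Execution trace:
Initial: [p0]baaabb
Step 1: δ(p0, b) = (p1, □, R) → □[p1]aaabb
Step 2: δ(p1, a) = (pA, b, L) → [pA]□baabb

The machine reaches the accept state pA and halts.

After 2 steps, the tape (ignoring leading/trailing blanks) is: baabb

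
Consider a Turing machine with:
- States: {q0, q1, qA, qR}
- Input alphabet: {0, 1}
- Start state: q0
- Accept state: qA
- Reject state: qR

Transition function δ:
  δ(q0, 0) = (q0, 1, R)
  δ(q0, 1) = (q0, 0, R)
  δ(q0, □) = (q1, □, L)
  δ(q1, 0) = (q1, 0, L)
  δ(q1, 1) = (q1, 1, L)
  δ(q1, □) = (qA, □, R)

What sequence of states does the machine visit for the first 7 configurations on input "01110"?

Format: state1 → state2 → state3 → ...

Execution trace:
Initial: [q0]01110
Step 1: δ(q0, 0) = (q0, 1, R) → 1[q0]1110
Step 2: δ(q0, 1) = (q0, 0, R) → 10[q0]110
Step 3: δ(q0, 1) = (q0, 0, R) → 100[q0]10
Step 4: δ(q0, 1) = (q0, 0, R) → 1000[q0]0
Step 5: δ(q0, 0) = (q0, 1, R) → 10001[q0]□
Step 6: δ(q0, □) = (q1, □, L) → 1000[q1]1□

State sequence: q0 → q0 → q0 → q0 → q0 → q0 → q1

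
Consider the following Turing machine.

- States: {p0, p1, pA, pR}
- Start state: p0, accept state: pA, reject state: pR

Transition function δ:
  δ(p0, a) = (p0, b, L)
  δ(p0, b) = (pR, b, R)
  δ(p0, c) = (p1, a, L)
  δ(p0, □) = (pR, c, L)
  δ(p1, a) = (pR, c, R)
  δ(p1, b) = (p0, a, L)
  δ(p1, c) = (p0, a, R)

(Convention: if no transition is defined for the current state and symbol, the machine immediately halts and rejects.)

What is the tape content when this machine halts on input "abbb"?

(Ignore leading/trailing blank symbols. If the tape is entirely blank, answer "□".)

Execution trace:
Initial: [p0]abbb
Step 1: δ(p0, a) = (p0, b, L) → [p0]□bbbb
Step 2: δ(p0, □) = (pR, c, L) → [pR]□cbbbb

The machine reaches the reject state pR and halts.

Final tape (ignoring leading/trailing blanks): cbbbb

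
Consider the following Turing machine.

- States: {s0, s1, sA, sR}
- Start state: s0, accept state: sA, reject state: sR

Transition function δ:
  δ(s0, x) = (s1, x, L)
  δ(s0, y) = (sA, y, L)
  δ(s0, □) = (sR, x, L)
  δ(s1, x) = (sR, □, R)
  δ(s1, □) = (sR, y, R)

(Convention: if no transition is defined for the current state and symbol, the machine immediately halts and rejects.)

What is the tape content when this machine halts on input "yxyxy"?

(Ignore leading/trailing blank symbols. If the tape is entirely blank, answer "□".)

Execution trace:
Initial: [s0]yxyxy
Step 1: δ(s0, y) = (sA, y, L) → [sA]□yxyxy

The machine reaches the accept state sA and halts.

Final tape (ignoring leading/trailing blanks): yxyxy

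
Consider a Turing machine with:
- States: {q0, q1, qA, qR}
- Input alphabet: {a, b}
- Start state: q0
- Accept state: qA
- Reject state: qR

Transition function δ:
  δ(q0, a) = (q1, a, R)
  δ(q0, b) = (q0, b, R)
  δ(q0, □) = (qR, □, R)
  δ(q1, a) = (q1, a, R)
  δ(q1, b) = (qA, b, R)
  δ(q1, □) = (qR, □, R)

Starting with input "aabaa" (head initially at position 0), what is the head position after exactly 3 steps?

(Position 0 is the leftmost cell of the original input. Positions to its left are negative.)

Execution trace (head position shown):
Step 0: [q0]aabaa  (head at position 0)
Step 1: move right → a[q1]abaa  (head at position 1)
Step 2: move right → aa[q1]baa  (head at position 2)
Step 3: move right → aab[qA]aa  (head at position 3)

After 3 steps, the head is at position 3.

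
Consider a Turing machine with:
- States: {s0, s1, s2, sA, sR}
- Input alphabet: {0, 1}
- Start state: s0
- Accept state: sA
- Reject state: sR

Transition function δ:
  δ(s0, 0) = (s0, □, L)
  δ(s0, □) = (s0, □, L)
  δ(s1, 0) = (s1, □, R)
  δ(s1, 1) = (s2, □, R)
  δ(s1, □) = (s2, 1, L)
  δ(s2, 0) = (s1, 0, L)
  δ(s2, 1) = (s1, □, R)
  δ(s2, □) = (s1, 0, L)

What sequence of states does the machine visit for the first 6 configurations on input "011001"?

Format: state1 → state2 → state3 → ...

Execution trace:
Initial: [s0]011001
Step 1: δ(s0, 0) = (s0, □, L) → [s0]□□11001
Step 2: δ(s0, □) = (s0, □, L) → [s0]□□□11001
Step 3: δ(s0, □) = (s0, □, L) → [s0]□□□□11001
Step 4: δ(s0, □) = (s0, □, L) → [s0]□□□□□11001
Step 5: δ(s0, □) = (s0, □, L) → [s0]□□□□□□11001

State sequence: s0 → s0 → s0 → s0 → s0 → s0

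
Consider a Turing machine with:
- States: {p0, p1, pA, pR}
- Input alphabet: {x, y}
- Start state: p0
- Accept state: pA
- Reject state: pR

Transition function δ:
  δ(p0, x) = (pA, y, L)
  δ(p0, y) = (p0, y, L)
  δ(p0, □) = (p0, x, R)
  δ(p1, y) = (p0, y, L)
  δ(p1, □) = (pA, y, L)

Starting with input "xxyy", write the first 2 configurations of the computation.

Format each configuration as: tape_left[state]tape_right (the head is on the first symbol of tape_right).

Transitions applied:
Step 1: δ(p0, x) = (pA, y, L)

The first 2 configurations are:
[p0]xxyy ⊢ [pA]□yxyy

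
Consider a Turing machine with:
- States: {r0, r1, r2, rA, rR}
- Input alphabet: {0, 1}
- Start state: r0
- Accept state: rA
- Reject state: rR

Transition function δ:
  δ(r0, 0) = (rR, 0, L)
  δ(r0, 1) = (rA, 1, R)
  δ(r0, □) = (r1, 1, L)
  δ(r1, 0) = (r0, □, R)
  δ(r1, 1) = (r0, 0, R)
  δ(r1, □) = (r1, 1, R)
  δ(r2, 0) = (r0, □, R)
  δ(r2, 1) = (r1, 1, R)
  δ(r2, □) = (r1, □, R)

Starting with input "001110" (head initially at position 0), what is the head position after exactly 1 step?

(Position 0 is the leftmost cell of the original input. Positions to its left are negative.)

Execution trace (head position shown):
Step 0: [r0]001110  (head at position 0)
Step 1: move left → [rR]□001110  (head at position -1)

After 1 step, the head is at position -1.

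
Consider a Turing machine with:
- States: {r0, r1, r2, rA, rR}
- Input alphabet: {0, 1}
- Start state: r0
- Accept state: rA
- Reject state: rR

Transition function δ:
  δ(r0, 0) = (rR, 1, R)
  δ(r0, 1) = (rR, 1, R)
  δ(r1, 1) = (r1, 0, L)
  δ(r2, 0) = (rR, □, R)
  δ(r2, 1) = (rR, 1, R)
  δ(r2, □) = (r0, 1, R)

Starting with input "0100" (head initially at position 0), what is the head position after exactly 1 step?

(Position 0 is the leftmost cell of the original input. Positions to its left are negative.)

Execution trace (head position shown):
Step 0: [r0]0100  (head at position 0)
Step 1: move right → 1[rR]100  (head at position 1)

After 1 step, the head is at position 1.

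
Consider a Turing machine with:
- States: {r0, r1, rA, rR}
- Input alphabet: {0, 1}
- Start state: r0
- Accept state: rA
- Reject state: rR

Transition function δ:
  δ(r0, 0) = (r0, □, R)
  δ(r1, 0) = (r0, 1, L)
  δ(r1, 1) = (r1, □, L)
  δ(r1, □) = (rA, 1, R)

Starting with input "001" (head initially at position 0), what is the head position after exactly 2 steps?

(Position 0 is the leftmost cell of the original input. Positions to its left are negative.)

Execution trace (head position shown):
Step 0: [r0]001  (head at position 0)
Step 1: move right → □[r0]01  (head at position 1)
Step 2: move right → □□[r0]1  (head at position 2)

After 2 steps, the head is at position 2.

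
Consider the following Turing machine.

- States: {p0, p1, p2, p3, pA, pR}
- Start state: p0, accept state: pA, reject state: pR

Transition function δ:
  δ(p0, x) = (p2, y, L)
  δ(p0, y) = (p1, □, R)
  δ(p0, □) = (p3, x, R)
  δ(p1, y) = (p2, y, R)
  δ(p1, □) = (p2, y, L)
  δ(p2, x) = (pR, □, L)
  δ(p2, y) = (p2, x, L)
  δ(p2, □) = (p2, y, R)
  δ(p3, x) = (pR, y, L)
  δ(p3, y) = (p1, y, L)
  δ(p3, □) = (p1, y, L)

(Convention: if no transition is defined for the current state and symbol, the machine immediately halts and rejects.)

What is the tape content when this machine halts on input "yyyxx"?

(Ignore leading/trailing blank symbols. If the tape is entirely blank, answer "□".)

Execution trace:
Initial: [p0]yyyxx
Step 1: δ(p0, y) = (p1, □, R) → □[p1]yyxx
Step 2: δ(p1, y) = (p2, y, R) → □y[p2]yxx
Step 3: δ(p2, y) = (p2, x, L) → □[p2]yxxx
Step 4: δ(p2, y) = (p2, x, L) → [p2]□xxxx
Step 5: δ(p2, □) = (p2, y, R) → y[p2]xxxx
Step 6: δ(p2, x) = (pR, □, L) → [pR]y□xxx

The machine reaches the reject state pR and halts.

Final tape (ignoring leading/trailing blanks): y□xxx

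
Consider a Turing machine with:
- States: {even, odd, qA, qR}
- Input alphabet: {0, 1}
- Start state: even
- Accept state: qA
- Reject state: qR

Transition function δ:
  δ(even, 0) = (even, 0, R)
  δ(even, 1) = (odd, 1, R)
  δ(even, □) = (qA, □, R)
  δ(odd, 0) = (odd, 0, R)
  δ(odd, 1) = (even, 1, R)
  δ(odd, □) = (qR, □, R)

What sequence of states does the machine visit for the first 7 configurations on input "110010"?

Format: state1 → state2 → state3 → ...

Execution trace:
Initial: [even]110010
Step 1: δ(even, 1) = (odd, 1, R) → 1[odd]10010
Step 2: δ(odd, 1) = (even, 1, R) → 11[even]0010
Step 3: δ(even, 0) = (even, 0, R) → 110[even]010
Step 4: δ(even, 0) = (even, 0, R) → 1100[even]10
Step 5: δ(even, 1) = (odd, 1, R) → 11001[odd]0
Step 6: δ(odd, 0) = (odd, 0, R) → 110010[odd]□

State sequence: even → odd → even → even → even → odd → odd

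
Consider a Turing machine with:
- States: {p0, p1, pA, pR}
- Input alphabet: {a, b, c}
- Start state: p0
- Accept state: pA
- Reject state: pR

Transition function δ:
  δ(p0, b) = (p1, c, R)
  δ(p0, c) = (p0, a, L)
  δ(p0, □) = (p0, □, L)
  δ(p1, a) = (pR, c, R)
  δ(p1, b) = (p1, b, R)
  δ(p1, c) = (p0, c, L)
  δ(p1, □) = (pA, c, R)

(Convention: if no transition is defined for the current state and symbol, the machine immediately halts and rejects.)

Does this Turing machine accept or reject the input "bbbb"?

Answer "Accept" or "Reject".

Execution trace:
Initial: [p0]bbbb
Step 1: δ(p0, b) = (p1, c, R) → c[p1]bbb
Step 2: δ(p1, b) = (p1, b, R) → cb[p1]bb
Step 3: δ(p1, b) = (p1, b, R) → cbb[p1]b
Step 4: δ(p1, b) = (p1, b, R) → cbbb[p1]□
Step 5: δ(p1, □) = (pA, c, R) → cbbbc[pA]□

The machine reaches the accept state pA and halts.

Answer: Accept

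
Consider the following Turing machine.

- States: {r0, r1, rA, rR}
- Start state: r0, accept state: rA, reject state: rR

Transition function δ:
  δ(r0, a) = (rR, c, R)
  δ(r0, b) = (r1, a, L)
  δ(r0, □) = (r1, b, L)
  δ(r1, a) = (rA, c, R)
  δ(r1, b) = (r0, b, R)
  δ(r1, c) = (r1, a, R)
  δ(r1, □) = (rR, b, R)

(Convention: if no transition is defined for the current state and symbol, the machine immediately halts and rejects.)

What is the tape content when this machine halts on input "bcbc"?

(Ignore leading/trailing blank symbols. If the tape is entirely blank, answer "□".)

Execution trace:
Initial: [r0]bcbc
Step 1: δ(r0, b) = (r1, a, L) → [r1]□acbc
Step 2: δ(r1, □) = (rR, b, R) → b[rR]acbc

The machine reaches the reject state rR and halts.

Final tape (ignoring leading/trailing blanks): bacbc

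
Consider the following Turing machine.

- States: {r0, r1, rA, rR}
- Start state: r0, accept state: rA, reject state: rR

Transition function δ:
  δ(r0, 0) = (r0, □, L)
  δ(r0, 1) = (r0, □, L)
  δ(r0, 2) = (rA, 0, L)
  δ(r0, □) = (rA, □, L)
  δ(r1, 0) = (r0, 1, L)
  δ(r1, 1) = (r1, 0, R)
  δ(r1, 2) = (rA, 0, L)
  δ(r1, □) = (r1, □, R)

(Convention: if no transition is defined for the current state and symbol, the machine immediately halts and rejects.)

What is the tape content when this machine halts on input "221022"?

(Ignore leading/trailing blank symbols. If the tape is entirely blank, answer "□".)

Execution trace:
Initial: [r0]221022
Step 1: δ(r0, 2) = (rA, 0, L) → [rA]□021022

The machine reaches the accept state rA and halts.

Final tape (ignoring leading/trailing blanks): 021022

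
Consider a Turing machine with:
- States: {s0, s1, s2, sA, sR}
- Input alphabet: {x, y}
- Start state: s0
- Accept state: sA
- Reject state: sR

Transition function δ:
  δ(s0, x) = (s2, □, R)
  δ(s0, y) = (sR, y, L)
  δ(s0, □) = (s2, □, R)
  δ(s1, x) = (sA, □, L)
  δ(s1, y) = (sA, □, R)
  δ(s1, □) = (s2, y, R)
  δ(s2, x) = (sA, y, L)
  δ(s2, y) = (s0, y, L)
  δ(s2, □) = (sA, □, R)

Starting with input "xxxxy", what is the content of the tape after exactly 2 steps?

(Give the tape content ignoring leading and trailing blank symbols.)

Execution trace:
Initial: [s0]xxxxy
Step 1: δ(s0, x) = (s2, □, R) → □[s2]xxxy
Step 2: δ(s2, x) = (sA, y, L) → [sA]□yxxy

The machine reaches the accept state sA and halts.

After 2 steps, the tape (ignoring leading/trailing blanks) is: yxxy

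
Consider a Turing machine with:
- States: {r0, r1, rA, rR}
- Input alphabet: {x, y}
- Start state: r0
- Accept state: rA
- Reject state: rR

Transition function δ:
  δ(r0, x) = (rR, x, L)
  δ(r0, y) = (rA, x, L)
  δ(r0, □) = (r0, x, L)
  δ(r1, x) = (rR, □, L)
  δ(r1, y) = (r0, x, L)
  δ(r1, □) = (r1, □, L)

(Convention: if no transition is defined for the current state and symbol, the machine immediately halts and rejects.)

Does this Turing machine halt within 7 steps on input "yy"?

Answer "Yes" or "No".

Execution trace:
Initial: [r0]yy
Step 1: δ(r0, y) = (rA, x, L) → [rA]□xy

The machine reaches the accept state rA and halts.
The machine halted after 1 step (within the 7-step bound).

Answer: Yes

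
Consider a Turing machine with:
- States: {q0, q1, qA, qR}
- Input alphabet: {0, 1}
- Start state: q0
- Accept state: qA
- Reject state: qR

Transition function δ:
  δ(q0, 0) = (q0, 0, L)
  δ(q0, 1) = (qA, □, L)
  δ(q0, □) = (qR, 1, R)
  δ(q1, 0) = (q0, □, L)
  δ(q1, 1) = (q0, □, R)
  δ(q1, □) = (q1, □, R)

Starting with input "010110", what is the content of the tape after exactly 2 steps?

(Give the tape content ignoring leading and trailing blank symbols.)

Execution trace:
Initial: [q0]010110
Step 1: δ(q0, 0) = (q0, 0, L) → [q0]□010110
Step 2: δ(q0, □) = (qR, 1, R) → 1[qR]010110

The machine reaches the reject state qR and halts.

After 2 steps, the tape (ignoring leading/trailing blanks) is: 1010110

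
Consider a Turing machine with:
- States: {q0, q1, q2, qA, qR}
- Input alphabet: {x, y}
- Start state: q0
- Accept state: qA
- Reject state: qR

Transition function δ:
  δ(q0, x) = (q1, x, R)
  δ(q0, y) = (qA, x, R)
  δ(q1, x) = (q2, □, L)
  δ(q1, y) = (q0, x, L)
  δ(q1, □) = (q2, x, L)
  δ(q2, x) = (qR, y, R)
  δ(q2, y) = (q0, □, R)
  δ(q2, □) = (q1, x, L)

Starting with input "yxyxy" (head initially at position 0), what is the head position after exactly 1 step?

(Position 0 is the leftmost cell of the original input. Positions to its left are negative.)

Execution trace (head position shown):
Step 0: [q0]yxyxy  (head at position 0)
Step 1: move right → x[qA]xyxy  (head at position 1)

After 1 step, the head is at position 1.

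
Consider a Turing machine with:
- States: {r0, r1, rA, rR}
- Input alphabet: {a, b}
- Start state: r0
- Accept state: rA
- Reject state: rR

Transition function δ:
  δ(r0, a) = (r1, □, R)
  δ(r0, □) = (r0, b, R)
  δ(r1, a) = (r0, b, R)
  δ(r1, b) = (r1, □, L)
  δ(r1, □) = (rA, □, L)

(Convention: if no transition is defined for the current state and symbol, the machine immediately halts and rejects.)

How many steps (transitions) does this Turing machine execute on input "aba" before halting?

Execution trace:
Initial: [r0]aba
Step 1: δ(r0, a) = (r1, □, R) → □[r1]ba
Step 2: δ(r1, b) = (r1, □, L) → [r1]□□a
Step 3: δ(r1, □) = (rA, □, L) → [rA]□□□a

The machine reaches the accept state rA and halts.

The machine executed 3 steps before halting.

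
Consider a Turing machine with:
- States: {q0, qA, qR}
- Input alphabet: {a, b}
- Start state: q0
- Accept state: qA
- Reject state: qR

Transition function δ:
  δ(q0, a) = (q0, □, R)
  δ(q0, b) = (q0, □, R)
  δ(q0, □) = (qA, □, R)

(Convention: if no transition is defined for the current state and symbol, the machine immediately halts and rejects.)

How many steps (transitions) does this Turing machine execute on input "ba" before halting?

Execution trace:
Initial: [q0]ba
Step 1: δ(q0, b) = (q0, □, R) → □[q0]a
Step 2: δ(q0, a) = (q0, □, R) → □□[q0]□
Step 3: δ(q0, □) = (qA, □, R) → □□□[qA]□

The machine reaches the accept state qA and halts.

The machine executed 3 steps before halting.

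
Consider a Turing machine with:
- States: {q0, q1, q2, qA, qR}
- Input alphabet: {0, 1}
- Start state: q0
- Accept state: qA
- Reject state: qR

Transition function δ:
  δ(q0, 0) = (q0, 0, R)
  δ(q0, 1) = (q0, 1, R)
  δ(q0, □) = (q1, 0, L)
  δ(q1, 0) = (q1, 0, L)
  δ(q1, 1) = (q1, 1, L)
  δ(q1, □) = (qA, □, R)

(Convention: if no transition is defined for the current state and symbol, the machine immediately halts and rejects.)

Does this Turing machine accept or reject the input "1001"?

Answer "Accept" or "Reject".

Execution trace:
Initial: [q0]1001
Step 1: δ(q0, 1) = (q0, 1, R) → 1[q0]001
Step 2: δ(q0, 0) = (q0, 0, R) → 10[q0]01
Step 3: δ(q0, 0) = (q0, 0, R) → 100[q0]1
Step 4: δ(q0, 1) = (q0, 1, R) → 1001[q0]□
Step 5: δ(q0, □) = (q1, 0, L) → 100[q1]10
Step 6: δ(q1, 1) = (q1, 1, L) → 10[q1]010
Step 7: δ(q1, 0) = (q1, 0, L) → 1[q1]0010
Step 8: δ(q1, 0) = (q1, 0, L) → [q1]10010
Step 9: δ(q1, 1) = (q1, 1, L) → [q1]□10010
Step 10: δ(q1, □) = (qA, □, R) → □[qA]10010

The machine reaches the accept state qA and halts.

Answer: Accept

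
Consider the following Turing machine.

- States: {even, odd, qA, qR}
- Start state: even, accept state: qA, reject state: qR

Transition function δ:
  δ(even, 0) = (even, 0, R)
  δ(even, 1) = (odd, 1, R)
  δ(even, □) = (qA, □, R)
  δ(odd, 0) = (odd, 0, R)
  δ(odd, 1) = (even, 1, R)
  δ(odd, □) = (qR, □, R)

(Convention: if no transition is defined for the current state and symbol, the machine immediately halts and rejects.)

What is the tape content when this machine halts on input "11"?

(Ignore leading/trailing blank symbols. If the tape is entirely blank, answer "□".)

Execution trace:
Initial: [even]11
Step 1: δ(even, 1) = (odd, 1, R) → 1[odd]1
Step 2: δ(odd, 1) = (even, 1, R) → 11[even]□
Step 3: δ(even, □) = (qA, □, R) → 11□[qA]□

The machine reaches the accept state qA and halts.

Final tape (ignoring leading/trailing blanks): 11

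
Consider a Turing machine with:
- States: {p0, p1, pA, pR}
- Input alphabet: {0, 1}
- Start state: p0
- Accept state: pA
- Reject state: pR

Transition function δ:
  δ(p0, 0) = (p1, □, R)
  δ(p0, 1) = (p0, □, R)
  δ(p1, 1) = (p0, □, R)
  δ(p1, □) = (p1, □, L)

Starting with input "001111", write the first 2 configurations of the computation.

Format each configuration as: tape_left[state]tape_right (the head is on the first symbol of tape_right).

Transitions applied:
Step 1: δ(p0, 0) = (p1, □, R)

The first 2 configurations are:
[p0]001111 ⊢ □[p1]01111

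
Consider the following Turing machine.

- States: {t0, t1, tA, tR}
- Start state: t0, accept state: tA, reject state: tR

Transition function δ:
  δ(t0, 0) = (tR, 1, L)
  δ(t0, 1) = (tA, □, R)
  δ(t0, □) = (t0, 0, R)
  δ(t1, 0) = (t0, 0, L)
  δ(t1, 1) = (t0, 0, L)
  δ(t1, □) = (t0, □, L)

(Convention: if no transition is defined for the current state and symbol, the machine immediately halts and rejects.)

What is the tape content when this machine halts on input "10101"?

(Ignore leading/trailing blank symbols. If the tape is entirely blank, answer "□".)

Execution trace:
Initial: [t0]10101
Step 1: δ(t0, 1) = (tA, □, R) → □[tA]0101

The machine reaches the accept state tA and halts.

Final tape (ignoring leading/trailing blanks): 0101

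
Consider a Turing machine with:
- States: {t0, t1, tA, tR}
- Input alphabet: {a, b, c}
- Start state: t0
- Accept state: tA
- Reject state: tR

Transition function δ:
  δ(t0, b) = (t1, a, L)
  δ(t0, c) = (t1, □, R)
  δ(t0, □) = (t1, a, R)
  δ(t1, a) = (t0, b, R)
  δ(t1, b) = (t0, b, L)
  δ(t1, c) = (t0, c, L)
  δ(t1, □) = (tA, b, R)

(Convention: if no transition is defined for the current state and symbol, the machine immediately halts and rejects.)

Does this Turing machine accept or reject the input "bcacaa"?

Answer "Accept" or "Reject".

Execution trace:
Initial: [t0]bcacaa
Step 1: δ(t0, b) = (t1, a, L) → [t1]□acacaa
Step 2: δ(t1, □) = (tA, b, R) → b[tA]acacaa

The machine reaches the accept state tA and halts.

Answer: Accept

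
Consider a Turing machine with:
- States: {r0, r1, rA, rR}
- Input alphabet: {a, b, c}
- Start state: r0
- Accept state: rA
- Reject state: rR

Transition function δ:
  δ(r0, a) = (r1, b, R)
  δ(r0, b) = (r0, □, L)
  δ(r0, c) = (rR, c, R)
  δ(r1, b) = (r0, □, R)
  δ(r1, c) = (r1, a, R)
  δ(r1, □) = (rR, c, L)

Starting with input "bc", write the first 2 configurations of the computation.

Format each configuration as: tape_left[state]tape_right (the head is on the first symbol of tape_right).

Transitions applied:
Step 1: δ(r0, b) = (r0, □, L)

The first 2 configurations are:
[r0]bc ⊢ [r0]□□c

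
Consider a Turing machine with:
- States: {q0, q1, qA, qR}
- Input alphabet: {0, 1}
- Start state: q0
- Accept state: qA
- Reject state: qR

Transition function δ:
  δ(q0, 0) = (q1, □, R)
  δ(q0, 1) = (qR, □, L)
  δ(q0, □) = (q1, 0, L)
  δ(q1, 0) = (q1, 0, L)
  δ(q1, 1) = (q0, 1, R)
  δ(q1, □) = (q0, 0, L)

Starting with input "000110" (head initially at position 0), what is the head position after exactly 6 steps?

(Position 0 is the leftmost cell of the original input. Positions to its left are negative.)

Execution trace (head position shown):
Step 0: [q0]000110  (head at position 0)
Step 1: move right → □[q1]00110  (head at position 1)
Step 2: move left → [q1]□00110  (head at position 0)
Step 3: move left → [q0]□000110  (head at position -1)
Step 4: move left → [q1]□0000110  (head at position -2)
Step 5: move left → [q0]□00000110  (head at position -3)
Step 6: move left → [q1]□000000110  (head at position -4)

After 6 steps, the head is at position -4.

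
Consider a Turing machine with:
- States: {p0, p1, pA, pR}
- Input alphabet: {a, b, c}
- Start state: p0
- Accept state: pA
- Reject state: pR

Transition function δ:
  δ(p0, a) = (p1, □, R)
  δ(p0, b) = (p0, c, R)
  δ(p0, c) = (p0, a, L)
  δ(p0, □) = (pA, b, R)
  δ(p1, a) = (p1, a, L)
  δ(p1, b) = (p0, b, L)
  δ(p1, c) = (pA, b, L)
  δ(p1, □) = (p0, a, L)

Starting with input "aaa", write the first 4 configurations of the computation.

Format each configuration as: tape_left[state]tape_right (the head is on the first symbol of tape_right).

Transitions applied:
Step 1: δ(p0, a) = (p1, □, R)
Step 2: δ(p1, a) = (p1, a, L)
Step 3: δ(p1, □) = (p0, a, L)

The first 4 configurations are:
[p0]aaa ⊢ □[p1]aa ⊢ [p1]□aa ⊢ [p0]□aaa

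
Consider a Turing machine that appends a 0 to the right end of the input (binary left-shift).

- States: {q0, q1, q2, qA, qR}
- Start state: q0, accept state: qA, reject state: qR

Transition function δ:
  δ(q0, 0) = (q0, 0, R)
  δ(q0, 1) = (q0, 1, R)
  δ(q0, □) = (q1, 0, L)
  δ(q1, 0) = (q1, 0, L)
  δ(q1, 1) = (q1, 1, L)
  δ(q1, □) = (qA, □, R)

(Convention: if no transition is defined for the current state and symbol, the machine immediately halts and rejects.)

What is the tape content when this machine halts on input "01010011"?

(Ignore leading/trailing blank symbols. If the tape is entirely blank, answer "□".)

Execution trace:
Initial: [q0]01010011
Step 1: δ(q0, 0) = (q0, 0, R) → 0[q0]1010011
Step 2: δ(q0, 1) = (q0, 1, R) → 01[q0]010011
Step 3: δ(q0, 0) = (q0, 0, R) → 010[q0]10011
Step 4: δ(q0, 1) = (q0, 1, R) → 0101[q0]0011
Step 5: δ(q0, 0) = (q0, 0, R) → 01010[q0]011
Step 6: δ(q0, 0) = (q0, 0, R) → 010100[q0]11
Step 7: δ(q0, 1) = (q0, 1, R) → 0101001[q0]1
Step 8: δ(q0, 1) = (q0, 1, R) → 01010011[q0]□
Step 9: δ(q0, □) = (q1, 0, L) → 0101001[q1]10
Step 10: δ(q1, 1) = (q1, 1, L) → 010100[q1]110
Step 11: δ(q1, 1) = (q1, 1, L) → 01010[q1]0110
Step 12: δ(q1, 0) = (q1, 0, L) → 0101[q1]00110
Step 13: δ(q1, 0) = (q1, 0, L) → 010[q1]100110
Step 14: δ(q1, 1) = (q1, 1, L) → 01[q1]0100110
Step 15: δ(q1, 0) = (q1, 0, L) → 0[q1]10100110
Step 16: δ(q1, 1) = (q1, 1, L) → [q1]010100110
Step 17: δ(q1, 0) = (q1, 0, L) → [q1]□010100110
Step 18: δ(q1, □) = (qA, □, R) → □[qA]010100110

The machine reaches the accept state qA and halts.

Final tape (ignoring leading/trailing blanks): 010100110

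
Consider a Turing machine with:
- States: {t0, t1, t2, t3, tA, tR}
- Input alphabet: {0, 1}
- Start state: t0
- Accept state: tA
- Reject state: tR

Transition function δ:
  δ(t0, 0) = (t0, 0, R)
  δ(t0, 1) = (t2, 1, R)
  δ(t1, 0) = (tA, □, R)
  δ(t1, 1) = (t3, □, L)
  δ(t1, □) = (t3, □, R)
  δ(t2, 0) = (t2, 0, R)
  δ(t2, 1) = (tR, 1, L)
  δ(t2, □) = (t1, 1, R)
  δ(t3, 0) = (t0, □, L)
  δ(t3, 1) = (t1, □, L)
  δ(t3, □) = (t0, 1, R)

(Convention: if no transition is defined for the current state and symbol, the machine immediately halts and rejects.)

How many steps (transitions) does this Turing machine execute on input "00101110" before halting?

Execution trace:
Initial: [t0]00101110
Step 1: δ(t0, 0) = (t0, 0, R) → 0[t0]0101110
Step 2: δ(t0, 0) = (t0, 0, R) → 00[t0]101110
Step 3: δ(t0, 1) = (t2, 1, R) → 001[t2]01110
Step 4: δ(t2, 0) = (t2, 0, R) → 0010[t2]1110
Step 5: δ(t2, 1) = (tR, 1, L) → 001[tR]01110

The machine reaches the reject state tR and halts.

The machine executed 5 steps before halting.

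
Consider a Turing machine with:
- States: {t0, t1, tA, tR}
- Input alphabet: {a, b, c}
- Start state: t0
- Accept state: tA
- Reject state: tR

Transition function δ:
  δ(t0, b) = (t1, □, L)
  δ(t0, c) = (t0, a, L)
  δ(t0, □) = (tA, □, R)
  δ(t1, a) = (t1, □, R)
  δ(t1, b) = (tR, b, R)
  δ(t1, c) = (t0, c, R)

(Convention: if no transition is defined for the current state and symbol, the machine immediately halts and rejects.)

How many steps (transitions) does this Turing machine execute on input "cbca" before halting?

Execution trace:
Initial: [t0]cbca
Step 1: δ(t0, c) = (t0, a, L) → [t0]□abca
Step 2: δ(t0, □) = (tA, □, R) → □[tA]abca

The machine reaches the accept state tA and halts.

The machine executed 2 steps before halting.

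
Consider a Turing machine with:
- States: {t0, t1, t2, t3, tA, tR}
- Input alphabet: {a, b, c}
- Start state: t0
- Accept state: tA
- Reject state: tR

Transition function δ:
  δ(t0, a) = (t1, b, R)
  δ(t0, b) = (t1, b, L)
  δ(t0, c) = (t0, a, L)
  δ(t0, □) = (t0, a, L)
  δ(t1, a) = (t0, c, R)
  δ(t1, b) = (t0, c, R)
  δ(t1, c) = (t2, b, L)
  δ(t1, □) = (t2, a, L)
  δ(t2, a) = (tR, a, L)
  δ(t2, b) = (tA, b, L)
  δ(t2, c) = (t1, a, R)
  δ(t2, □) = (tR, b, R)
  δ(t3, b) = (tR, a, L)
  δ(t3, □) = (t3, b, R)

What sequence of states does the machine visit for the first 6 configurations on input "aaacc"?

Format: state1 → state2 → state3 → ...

Execution trace:
Initial: [t0]aaacc
Step 1: δ(t0, a) = (t1, b, R) → b[t1]aacc
Step 2: δ(t1, a) = (t0, c, R) → bc[t0]acc
Step 3: δ(t0, a) = (t1, b, R) → bcb[t1]cc
Step 4: δ(t1, c) = (t2, b, L) → bc[t2]bbc
Step 5: δ(t2, b) = (tA, b, L) → b[tA]cbbc

The machine reaches the accept state tA and halts.

State sequence: t0 → t1 → t0 → t1 → t2 → tA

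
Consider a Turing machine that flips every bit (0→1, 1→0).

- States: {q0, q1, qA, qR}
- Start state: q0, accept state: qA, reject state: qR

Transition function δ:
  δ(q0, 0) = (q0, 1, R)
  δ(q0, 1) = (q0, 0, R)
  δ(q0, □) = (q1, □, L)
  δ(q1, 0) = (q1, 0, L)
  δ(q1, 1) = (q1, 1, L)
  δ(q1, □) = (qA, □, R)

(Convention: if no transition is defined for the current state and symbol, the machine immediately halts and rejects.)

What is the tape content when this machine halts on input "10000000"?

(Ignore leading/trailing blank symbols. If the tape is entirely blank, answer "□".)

Execution trace:
Initial: [q0]10000000
Step 1: δ(q0, 1) = (q0, 0, R) → 0[q0]0000000
Step 2: δ(q0, 0) = (q0, 1, R) → 01[q0]000000
Step 3: δ(q0, 0) = (q0, 1, R) → 011[q0]00000
Step 4: δ(q0, 0) = (q0, 1, R) → 0111[q0]0000
Step 5: δ(q0, 0) = (q0, 1, R) → 01111[q0]000
Step 6: δ(q0, 0) = (q0, 1, R) → 011111[q0]00
Step 7: δ(q0, 0) = (q0, 1, R) → 0111111[q0]0
Step 8: δ(q0, 0) = (q0, 1, R) → 01111111[q0]□
Step 9: δ(q0, □) = (q1, □, L) → 0111111[q1]1□
Step 10: δ(q1, 1) = (q1, 1, L) → 011111[q1]11□
Step 11: δ(q1, 1) = (q1, 1, L) → 01111[q1]111□
Step 12: δ(q1, 1) = (q1, 1, L) → 0111[q1]1111□
Step 13: δ(q1, 1) = (q1, 1, L) → 011[q1]11111□
Step 14: δ(q1, 1) = (q1, 1, L) → 01[q1]111111□
Step 15: δ(q1, 1) = (q1, 1, L) → 0[q1]1111111□
Step 16: δ(q1, 1) = (q1, 1, L) → [q1]01111111□
Step 17: δ(q1, 0) = (q1, 0, L) → [q1]□01111111□
Step 18: δ(q1, □) = (qA, □, R) → □[qA]01111111□

The machine reaches the accept state qA and halts.

Final tape (ignoring leading/trailing blanks): 01111111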